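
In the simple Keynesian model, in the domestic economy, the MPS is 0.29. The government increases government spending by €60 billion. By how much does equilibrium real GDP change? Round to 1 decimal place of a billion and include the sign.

+€206.9 billion

MPC = 1 − MPS = 1 − 0.29 = 0.71.
Spending multiplier = 1/(1 − MPC) = 1/(1 − 0.71) = 1/0.29 ≈ 3.448.
ΔY = k × ΔG = (+€60 billion) / 0.29 ≈ +€206.9 billion.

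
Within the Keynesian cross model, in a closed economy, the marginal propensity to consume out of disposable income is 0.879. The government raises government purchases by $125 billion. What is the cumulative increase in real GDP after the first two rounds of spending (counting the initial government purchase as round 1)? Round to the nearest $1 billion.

$235 billion

Round 1 adds ΔG = $125 billion; each later round is MPC = 0.879 times the previous.
After 2 rounds: 125 + 109.875 = ΔG·(1 − c^2)/(1 − c) = 125 × (1 − 0.772641)/0.121 ≈ $235 billion.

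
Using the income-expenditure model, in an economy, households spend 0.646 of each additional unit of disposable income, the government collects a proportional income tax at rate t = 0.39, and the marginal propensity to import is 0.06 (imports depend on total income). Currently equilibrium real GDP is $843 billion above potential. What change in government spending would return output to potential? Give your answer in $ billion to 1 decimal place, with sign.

−$561.4 billion

Spending multiplier = 1/(1 − c(1−t) + m) = 1/(1 − 0.646×0.61 + 0.06) = 1/0.66594 ≈ 1.502.
Need ΔY = −$843 billion, so ΔG = ΔY/k = (−$843 billion) × 0.66594 ≈ −$561.4 billion.
The government should cut government spending by $561.4 billion.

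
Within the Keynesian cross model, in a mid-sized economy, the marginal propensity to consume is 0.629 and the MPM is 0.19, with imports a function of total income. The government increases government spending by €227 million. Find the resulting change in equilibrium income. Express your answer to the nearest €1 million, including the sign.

Government-spending multiplier = 1/(1 − c + m) = 1/(1 − 0.629 + 0.19) = 1/0.561 ≈ 1.783.
ΔY = k × ΔG = (+€227 million) / 0.561 ≈ +€405 million.

+€405 million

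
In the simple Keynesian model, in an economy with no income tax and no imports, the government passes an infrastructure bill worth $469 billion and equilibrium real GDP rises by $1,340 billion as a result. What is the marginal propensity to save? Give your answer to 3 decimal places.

0.350

Implied spending multiplier k = ΔY/ΔG = 1,340/469 ≈ 2.8571.
Since k = 1/(1 − MPC), MPC = 1 − 1/k = 1 − ΔG/ΔY = 1 − 469/1,340 = 0.650.
MPS = 1 − MPC = 0.350.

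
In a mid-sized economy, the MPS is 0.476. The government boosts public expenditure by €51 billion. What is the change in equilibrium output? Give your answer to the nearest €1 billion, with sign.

MPC = 1 − MPS = 1 − 0.476 = 0.524.
Government-spending multiplier = 1/(1 − MPC) = 1/(1 − 0.524) = 1/0.476 ≈ 2.101.
ΔY = k × ΔG = (+€51 billion) / 0.476 ≈ +€107 billion.

+€107 billion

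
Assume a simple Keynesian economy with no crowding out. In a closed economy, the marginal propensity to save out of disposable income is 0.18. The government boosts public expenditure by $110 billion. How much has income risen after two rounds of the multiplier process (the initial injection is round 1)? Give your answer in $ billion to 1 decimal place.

$200.2 billion

MPC = 1 − MPS = 1 − 0.18 = 0.82.
Round 1 adds ΔG = $110 billion; each later round is MPC = 0.82 times the previous.
After 2 rounds: 110 + 90.2 = ΔG·(1 − c^2)/(1 − c) = 110 × (1 − 0.6724)/0.18 = $200.2 billion.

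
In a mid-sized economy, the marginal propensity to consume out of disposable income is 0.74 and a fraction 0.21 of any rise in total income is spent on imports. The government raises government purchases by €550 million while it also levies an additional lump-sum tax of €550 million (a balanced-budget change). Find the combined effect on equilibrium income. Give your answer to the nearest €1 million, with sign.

Expenditure multiplier = 1/(1 − c + m) = 1/(1 − 0.74 + 0.21) = 1/0.47 ≈ 2.128.
ΔG contributes k·ΔG = (+€550 million) / 0.47 ≈ +€1,170.2 million.
ΔT of +€550 million changes first-round spending by −c·ΔT = −€407 million, contributing k·(−c·ΔT) = (−€407 million) / 0.47 ≈ −€866 million.
Net ΔY = k(ΔG − c·ΔT) = (+€143 million) / 0.47 ≈ +€304 million.

+€304 million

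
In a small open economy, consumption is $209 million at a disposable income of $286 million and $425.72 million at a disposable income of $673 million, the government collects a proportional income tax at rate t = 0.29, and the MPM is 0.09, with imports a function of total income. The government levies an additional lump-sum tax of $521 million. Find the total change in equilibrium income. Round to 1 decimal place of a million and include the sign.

−$421.4 million

MPC = ΔC/ΔYd = (425.72 − 209)/(673 − 286) = 216.72/387 = 0.56.
A lump-sum tax change of +$521 million shifts disposable income by −$521 million; first-round consumption changes by −c × ΔT = −0.56 × (+$521 million) = −$291.76 million.
Expenditure multiplier = 1/(1 − c(1−t) + m) = 1/(1 − 0.56×0.71 + 0.09) = 1/0.6924 ≈ 1.444.
The tax multiplier is −c × k ≈ −0.809, so ΔY = k × (−c·ΔT) = (−$291.76 million) / 0.6924 ≈ −$421.4 million.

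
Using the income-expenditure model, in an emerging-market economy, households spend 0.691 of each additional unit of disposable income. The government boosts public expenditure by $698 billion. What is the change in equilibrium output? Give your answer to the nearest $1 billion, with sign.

+$2,259 billion

Expenditure multiplier = 1/(1 − MPC) = 1/(1 − 0.691) = 1/0.309 ≈ 3.236.
ΔY = k × ΔG = (+$698 billion) / 0.309 ≈ +$2,259 billion.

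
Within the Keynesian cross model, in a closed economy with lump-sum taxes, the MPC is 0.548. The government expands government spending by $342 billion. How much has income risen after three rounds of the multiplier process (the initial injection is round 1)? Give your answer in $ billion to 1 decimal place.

$632.1 billion

Round 1 adds ΔG = $342 billion; each later round is MPC = 0.548 times the previous.
After 3 rounds: 342 + 187.416 + 102.703968 = ΔG·(1 − c^3)/(1 − c) = 342 × (1 − 0.164566592)/0.452 ≈ $632.1 billion.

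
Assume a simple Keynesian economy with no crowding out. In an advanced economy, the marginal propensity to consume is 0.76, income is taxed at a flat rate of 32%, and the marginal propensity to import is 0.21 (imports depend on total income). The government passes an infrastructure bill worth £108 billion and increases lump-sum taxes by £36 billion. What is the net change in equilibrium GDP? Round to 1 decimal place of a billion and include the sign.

Expenditure multiplier = 1/(1 − c(1−t) + m) = 1/(1 − 0.76×0.68 + 0.21) = 1/0.6932 ≈ 1.443.
ΔG contributes k·ΔG = (+£108 billion) / 0.6932 ≈ +£155.8 billion.
ΔT of +£36 billion changes first-round spending by −c·ΔT = −£27.36 billion, contributing k·(−c·ΔT) = (−£27.36 billion) / 0.6932 ≈ −£39.5 billion.
Net ΔY = k(ΔG − c·ΔT) = (+£80.64 billion) / 0.6932 ≈ +£116.3 billion.

+£116.3 billion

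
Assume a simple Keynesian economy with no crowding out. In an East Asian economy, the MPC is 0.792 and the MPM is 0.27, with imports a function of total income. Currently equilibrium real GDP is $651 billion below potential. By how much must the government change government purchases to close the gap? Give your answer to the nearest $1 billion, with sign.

+$311 billion

Spending multiplier = 1/(1 − c + m) = 1/(1 − 0.792 + 0.27) = 1/0.478 ≈ 2.092.
Need ΔY = +$651 billion, so ΔG = ΔY/k = (+$651 billion) × 0.478 ≈ +$311 billion.
The government should increase government purchases by $311 billion.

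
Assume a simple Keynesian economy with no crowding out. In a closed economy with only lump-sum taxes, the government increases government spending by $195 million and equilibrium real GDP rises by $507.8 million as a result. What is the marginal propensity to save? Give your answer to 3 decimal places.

0.384

Implied spending multiplier k = ΔY/ΔG = 507.8/195 ≈ 2.6041.
Since k = 1/(1 − MPC), MPC = 1 − 1/k = 1 − ΔG/ΔY = 1 − 195/507.8 ≈ 0.616.
MPS = 1 − MPC = 0.384.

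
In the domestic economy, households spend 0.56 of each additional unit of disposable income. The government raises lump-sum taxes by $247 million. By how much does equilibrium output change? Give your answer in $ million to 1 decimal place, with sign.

A lump-sum tax change of +$247 million shifts disposable income by −$247 million; first-round consumption changes by −c × ΔT = −0.56 × (+$247 million) = −$138.32 million.
Expenditure multiplier = 1/(1 − MPC) = 1/(1 − 0.56) = 1/0.44 ≈ 2.273.
The tax multiplier is −c × k ≈ −1.273, so ΔY = k × (−c·ΔT) = (−$138.32 million) / 0.44 ≈ −$314.4 million.

−$314.4 million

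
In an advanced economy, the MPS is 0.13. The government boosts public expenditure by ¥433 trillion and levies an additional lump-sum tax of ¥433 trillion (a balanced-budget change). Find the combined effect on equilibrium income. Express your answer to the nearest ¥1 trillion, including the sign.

MPC = 1 − MPS = 1 − 0.13 = 0.87.
Expenditure multiplier = 1/(1 − MPC) = 1/(1 − 0.87) = 1/0.13 ≈ 7.692.
ΔG contributes k·ΔG = (+¥433 trillion) / 0.13 ≈ +¥3,330.8 trillion.
ΔT of +¥433 trillion changes first-round spending by −c·ΔT = −¥376.71 trillion, contributing k·(−c·ΔT) = (−¥376.71 trillion) / 0.13 ≈ −¥2,897.8 trillion.
With ΔG = ΔT and no other leakages, the balanced-budget multiplier is 1, so ΔY = ΔG = +¥433 trillion.

+¥433 trillion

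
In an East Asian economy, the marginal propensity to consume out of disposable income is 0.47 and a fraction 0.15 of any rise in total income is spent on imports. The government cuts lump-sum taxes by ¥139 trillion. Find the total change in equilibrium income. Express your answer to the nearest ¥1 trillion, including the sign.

A lump-sum tax change of −¥139 trillion shifts disposable income by +¥139 trillion; first-round consumption changes by −c × ΔT = −0.47 × (−¥139 trillion) = +¥65.33 trillion.
Expenditure multiplier = 1/(1 − c + m) = 1/(1 − 0.47 + 0.15) = 1/0.68 ≈ 1.471.
The tax multiplier is −c × k ≈ −0.691, so ΔY = k × (−c·ΔT) = (+¥65.33 trillion) / 0.68 ≈ +¥96 trillion.

+¥96 trillion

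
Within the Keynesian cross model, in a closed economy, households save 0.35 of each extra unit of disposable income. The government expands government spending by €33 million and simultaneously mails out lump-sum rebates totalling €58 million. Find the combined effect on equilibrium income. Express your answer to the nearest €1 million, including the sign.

MPC = 1 − MPS = 1 − 0.35 = 0.65.
Expenditure multiplier = 1/(1 − MPC) = 1/(1 − 0.65) = 1/0.35 ≈ 2.857.
ΔG contributes k·ΔG = (+€33 million) / 0.35 ≈ +€94.3 million.
ΔT of −€58 million changes first-round spending by −c·ΔT = +€37.7 million, contributing k·(−c·ΔT) = (+€37.7 million) / 0.35 ≈ +€107.7 million.
Net ΔY = k(ΔG − c·ΔT) = (+€70.7 million) / 0.35 = +€202 million.

+€202 million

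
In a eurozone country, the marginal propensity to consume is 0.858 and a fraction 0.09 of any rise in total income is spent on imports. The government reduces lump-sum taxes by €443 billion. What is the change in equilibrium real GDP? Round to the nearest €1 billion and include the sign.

+€1,638 billion

A lump-sum tax change of −€443 billion shifts disposable income by +€443 billion; first-round consumption changes by −c × ΔT = −0.858 × (−€443 billion) = +€380.094 billion.
Expenditure multiplier = 1/(1 − c + m) = 1/(1 − 0.858 + 0.09) = 1/0.232 ≈ 4.31.
The tax multiplier is −c × k ≈ −3.698, so ΔY = k × (−c·ΔT) = (+€380.094 billion) / 0.232 ≈ +€1,638 billion.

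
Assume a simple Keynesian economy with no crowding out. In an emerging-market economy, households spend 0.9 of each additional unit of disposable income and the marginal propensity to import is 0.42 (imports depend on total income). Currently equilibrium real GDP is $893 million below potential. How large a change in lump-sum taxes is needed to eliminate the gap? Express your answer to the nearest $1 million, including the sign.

−$516 million

Spending multiplier = 1/(1 − c + m) = 1/(1 − 0.9 + 0.42) = 1/0.52 ≈ 1.923.
Tax multiplier = −c·k = −0.9/0.52 ≈ −1.731. Need ΔY = +$893 million, so ΔT = ΔY/(−c·k) = −(+$893 million) × 0.52 / 0.9 ≈ −$516 million.
The government should cut lump-sum taxes by $516 million.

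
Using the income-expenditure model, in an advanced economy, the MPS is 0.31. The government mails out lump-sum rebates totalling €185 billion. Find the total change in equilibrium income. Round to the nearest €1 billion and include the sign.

MPC = 1 − MPS = 1 − 0.31 = 0.69.
A lump-sum tax change of −€185 billion shifts disposable income by +€185 billion; first-round consumption changes by −c × ΔT = −0.69 × (−€185 billion) = +€127.65 billion.
Expenditure multiplier = 1/(1 − MPC) = 1/(1 − 0.69) = 1/0.31 ≈ 3.226.
The tax multiplier is −c × k ≈ −2.226, so ΔY = k × (−c·ΔT) = (+€127.65 billion) / 0.31 ≈ +€412 billion.

+€412 billion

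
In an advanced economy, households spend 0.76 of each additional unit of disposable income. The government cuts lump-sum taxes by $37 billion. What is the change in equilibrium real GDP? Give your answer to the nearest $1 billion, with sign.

+$117 billion

A lump-sum tax change of −$37 billion shifts disposable income by +$37 billion; first-round consumption changes by −c × ΔT = −0.76 × (−$37 billion) = +$28.12 billion.
Expenditure multiplier = 1/(1 − MPC) = 1/(1 − 0.76) = 1/0.24 ≈ 4.167.
The tax multiplier is −c × k ≈ −3.167, so ΔY = k × (−c·ΔT) = (+$28.12 billion) / 0.24 ≈ +$117 billion.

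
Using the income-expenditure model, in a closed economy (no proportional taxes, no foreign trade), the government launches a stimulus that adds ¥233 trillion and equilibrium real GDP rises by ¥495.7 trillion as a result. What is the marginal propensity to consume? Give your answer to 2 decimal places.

Implied spending multiplier k = ΔY/ΔG = 495.7/233 ≈ 2.1275.
Since k = 1/(1 − MPC), MPC = 1 − 1/k = 1 − ΔG/ΔY = 1 − 233/495.7 ≈ 0.53.

0.53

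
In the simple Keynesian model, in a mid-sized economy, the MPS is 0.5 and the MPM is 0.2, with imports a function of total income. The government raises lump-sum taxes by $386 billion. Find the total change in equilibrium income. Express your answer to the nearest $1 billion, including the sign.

MPC = 1 − MPS = 1 − 0.5 = 0.5.
A lump-sum tax change of +$386 billion shifts disposable income by −$386 billion; first-round consumption changes by −c × ΔT = −0.5 × (+$386 billion) = −$193 billion.
Expenditure multiplier = 1/(1 − c + m) = 1/(1 − 0.5 + 0.2) = 1/0.7 ≈ 1.429.
The tax multiplier is −c × k ≈ −0.714, so ΔY = k × (−c·ΔT) = (−$193 billion) / 0.7 ≈ −$276 billion.

−$276 billion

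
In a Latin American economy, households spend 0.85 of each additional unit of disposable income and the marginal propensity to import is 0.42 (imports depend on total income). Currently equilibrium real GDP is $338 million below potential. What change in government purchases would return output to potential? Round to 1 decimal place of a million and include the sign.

+$192.7 million

Spending multiplier = 1/(1 − c + m) = 1/(1 − 0.85 + 0.42) = 1/0.57 ≈ 1.754.
Need ΔY = +$338 million, so ΔG = ΔY/k = (+$338 million) × 0.57 ≈ +$192.7 million.
The government should increase government purchases by $192.7 million.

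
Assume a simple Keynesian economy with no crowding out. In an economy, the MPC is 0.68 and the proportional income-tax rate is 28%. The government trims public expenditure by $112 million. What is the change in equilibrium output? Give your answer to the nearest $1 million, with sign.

−$219 million

Spending multiplier = 1/(1 − c(1−t)) = 1/(1 − 0.68×0.72) = 1/0.5104 ≈ 1.959.
ΔY = k × ΔG = (−$112 million) / 0.5104 ≈ −$219 million.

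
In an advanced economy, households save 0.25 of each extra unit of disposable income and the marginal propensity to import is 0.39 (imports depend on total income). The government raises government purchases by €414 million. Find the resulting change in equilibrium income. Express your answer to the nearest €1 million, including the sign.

+€647 million

MPC = 1 − MPS = 1 − 0.25 = 0.75.
Government-spending multiplier = 1/(1 − c + m) = 1/(1 − 0.75 + 0.39) = 1/0.64 ≈ 1.563.
ΔY = k × ΔG = (+€414 million) / 0.64 ≈ +€647 million.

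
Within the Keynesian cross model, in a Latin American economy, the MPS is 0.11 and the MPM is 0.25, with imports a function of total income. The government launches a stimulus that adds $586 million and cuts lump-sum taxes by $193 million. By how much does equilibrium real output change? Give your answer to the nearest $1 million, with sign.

MPC = 1 − MPS = 1 − 0.11 = 0.89.
Expenditure multiplier = 1/(1 − c + m) = 1/(1 − 0.89 + 0.25) = 1/0.36 ≈ 2.778.
ΔG contributes k·ΔG = (+$586 million) / 0.36 ≈ +$1,627.8 million.
ΔT of −$193 million changes first-round spending by −c·ΔT = +$171.77 million, contributing k·(−c·ΔT) = (+$171.77 million) / 0.36 ≈ +$477.1 million.
Net ΔY = k(ΔG − c·ΔT) = (+$757.77 million) / 0.36 ≈ +$2,105 million.

+$2,105 million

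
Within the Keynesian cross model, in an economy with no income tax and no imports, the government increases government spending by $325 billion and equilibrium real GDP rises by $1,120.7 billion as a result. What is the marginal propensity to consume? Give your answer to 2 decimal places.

Implied spending multiplier k = ΔY/ΔG = 1,120.7/325 ≈ 3.4483.
Since k = 1/(1 − MPC), MPC = 1 − 1/k = 1 − ΔG/ΔY = 1 − 325/1,120.7 ≈ 0.71.

0.71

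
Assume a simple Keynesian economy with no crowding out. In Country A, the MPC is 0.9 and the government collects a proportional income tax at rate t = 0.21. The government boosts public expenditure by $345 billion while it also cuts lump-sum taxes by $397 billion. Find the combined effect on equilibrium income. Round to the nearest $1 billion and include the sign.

+$2,430 billion

Expenditure multiplier = 1/(1 − c(1−t)) = 1/(1 − 0.9×0.79) = 1/0.289 ≈ 3.46.
ΔG contributes k·ΔG = (+$345 billion) / 0.289 ≈ +$1,193.8 billion.
ΔT of −$397 billion changes first-round spending by −c·ΔT = +$357.3 billion, contributing k·(−c·ΔT) = (+$357.3 billion) / 0.289 ≈ +$1,236.3 billion.
Net ΔY = k(ΔG − c·ΔT) = (+$702.3 billion) / 0.289 ≈ +$2,430 billion.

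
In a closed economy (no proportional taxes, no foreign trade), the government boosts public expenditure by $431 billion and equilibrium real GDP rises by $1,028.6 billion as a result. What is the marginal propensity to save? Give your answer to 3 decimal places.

Implied spending multiplier k = ΔY/ΔG = 1,028.6/431 ≈ 2.3865.
Since k = 1/(1 − MPC), MPC = 1 − 1/k = 1 − ΔG/ΔY = 1 − 431/1,028.6 ≈ 0.581.
MPS = 1 − MPC = 0.419.

0.419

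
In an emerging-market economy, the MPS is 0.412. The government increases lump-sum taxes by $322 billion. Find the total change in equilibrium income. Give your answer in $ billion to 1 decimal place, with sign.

−$459.6 billion

MPC = 1 − MPS = 1 − 0.412 = 0.588.
A lump-sum tax change of +$322 billion shifts disposable income by −$322 billion; first-round consumption changes by −c × ΔT = −0.588 × (+$322 billion) = −$189.336 billion.
Expenditure multiplier = 1/(1 − MPC) = 1/(1 − 0.588) = 1/0.412 ≈ 2.427.
The tax multiplier is −c × k ≈ −1.427, so ΔY = k × (−c·ΔT) = (−$189.336 billion) / 0.412 ≈ −$459.6 billion.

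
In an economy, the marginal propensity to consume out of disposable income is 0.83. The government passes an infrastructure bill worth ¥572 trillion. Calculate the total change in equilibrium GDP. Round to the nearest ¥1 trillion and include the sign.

Expenditure multiplier = 1/(1 − MPC) = 1/(1 − 0.83) = 1/0.17 ≈ 5.882.
ΔY = k × ΔG = (+¥572 trillion) / 0.17 ≈ +¥3,365 trillion.

+¥3,365 trillion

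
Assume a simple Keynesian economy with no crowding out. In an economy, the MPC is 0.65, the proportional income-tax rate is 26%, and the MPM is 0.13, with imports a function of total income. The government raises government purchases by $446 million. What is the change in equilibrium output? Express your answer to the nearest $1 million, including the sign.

Government-spending multiplier = 1/(1 − c(1−t) + m) = 1/(1 − 0.65×0.74 + 0.13) = 1/0.649 ≈ 1.541.
ΔY = k × ΔG = (+$446 million) / 0.649 ≈ +$687 million.

+$687 million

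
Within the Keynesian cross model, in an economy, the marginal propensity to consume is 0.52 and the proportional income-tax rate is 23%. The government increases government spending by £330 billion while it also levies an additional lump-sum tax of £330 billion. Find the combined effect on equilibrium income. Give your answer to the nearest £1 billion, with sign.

Expenditure multiplier = 1/(1 − c(1−t)) = 1/(1 − 0.52×0.77) = 1/0.5996 ≈ 1.668.
ΔG contributes k·ΔG = (+£330 billion) / 0.5996 ≈ +£550.4 billion.
ΔT of +£330 billion changes first-round spending by −c·ΔT = −£171.6 billion, contributing k·(−c·ΔT) = (−£171.6 billion) / 0.5996 ≈ −£286.2 billion.
Net ΔY = k(ΔG − c·ΔT) = (+£158.4 billion) / 0.5996 ≈ +£264 billion.

+£264 billion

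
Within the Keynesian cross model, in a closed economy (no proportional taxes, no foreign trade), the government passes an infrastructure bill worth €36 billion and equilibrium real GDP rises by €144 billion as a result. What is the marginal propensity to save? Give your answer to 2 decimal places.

0.25

Implied spending multiplier k = ΔY/ΔG = 144/36 = 4.
Since k = 1/(1 − MPC), MPC = 1 − 1/k = 1 − ΔG/ΔY = 1 − 36/144 = 0.75.
MPS = 1 − MPC = 0.25.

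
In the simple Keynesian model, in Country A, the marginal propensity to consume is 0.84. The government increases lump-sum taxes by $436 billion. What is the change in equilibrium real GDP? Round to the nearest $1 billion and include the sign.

−$2,289 billion

A lump-sum tax change of +$436 billion shifts disposable income by −$436 billion; first-round consumption changes by −c × ΔT = −0.84 × (+$436 billion) = −$366.24 billion.
Expenditure multiplier = 1/(1 − MPC) = 1/(1 − 0.84) = 1/0.16 = 6.25.
The tax multiplier is −c × k = −5.25, so ΔY = k × (−c·ΔT) = (−$366.24 billion) / 0.16 = −$2,289 billion.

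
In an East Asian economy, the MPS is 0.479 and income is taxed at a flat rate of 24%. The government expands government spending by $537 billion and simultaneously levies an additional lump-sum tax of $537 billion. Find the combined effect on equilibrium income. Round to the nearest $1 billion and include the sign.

+$426 billion

MPC = 1 − MPS = 1 − 0.479 = 0.521.
Expenditure multiplier = 1/(1 − c(1−t)) = 1/(1 − 0.521×0.76) = 1/0.60404 ≈ 1.656.
ΔG contributes k·ΔG = (+$537 billion) / 0.60404 ≈ +$889 billion.
ΔT of +$537 billion changes first-round spending by −c·ΔT = −$279.777 billion, contributing k·(−c·ΔT) = (−$279.777 billion) / 0.60404 ≈ −$463.2 billion.
Net ΔY = k(ΔG − c·ΔT) = (+$257.223 billion) / 0.60404 ≈ +$426 billion.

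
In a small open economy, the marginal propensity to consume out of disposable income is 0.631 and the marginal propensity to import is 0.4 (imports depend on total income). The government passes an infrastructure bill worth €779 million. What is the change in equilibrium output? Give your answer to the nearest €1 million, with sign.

+€1,013 million

Expenditure multiplier = 1/(1 − c + m) = 1/(1 − 0.631 + 0.4) = 1/0.769 ≈ 1.3.
ΔY = k × ΔG = (+€779 million) / 0.769 ≈ +€1,013 million.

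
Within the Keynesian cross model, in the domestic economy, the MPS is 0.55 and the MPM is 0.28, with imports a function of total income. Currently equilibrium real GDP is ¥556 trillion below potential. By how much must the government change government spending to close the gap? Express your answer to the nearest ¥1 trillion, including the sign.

MPC = 1 − MPS = 1 − 0.55 = 0.45.
Spending multiplier = 1/(1 − c + m) = 1/(1 − 0.45 + 0.28) = 1/0.83 ≈ 1.205.
Need ΔY = +¥556 trillion, so ΔG = ΔY/k = (+¥556 trillion) × 0.83 ≈ +¥461 trillion.
The government should increase government spending by ¥461 trillion.

+¥461 trillion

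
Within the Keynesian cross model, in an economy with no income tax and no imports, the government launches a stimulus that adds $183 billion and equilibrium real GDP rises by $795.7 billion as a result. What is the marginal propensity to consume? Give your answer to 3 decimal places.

Implied spending multiplier k = ΔY/ΔG = 795.7/183 ≈ 4.3481.
Since k = 1/(1 − MPC), MPC = 1 − 1/k = 1 − ΔG/ΔY = 1 − 183/795.7 ≈ 0.770.

0.770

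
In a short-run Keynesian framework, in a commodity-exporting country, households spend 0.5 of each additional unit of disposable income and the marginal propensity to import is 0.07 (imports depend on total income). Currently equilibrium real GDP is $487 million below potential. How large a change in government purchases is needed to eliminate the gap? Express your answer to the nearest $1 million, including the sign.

+$278 million

Spending multiplier = 1/(1 − c + m) = 1/(1 − 0.5 + 0.07) = 1/0.57 ≈ 1.754.
Need ΔY = +$487 million, so ΔG = ΔY/k = (+$487 million) × 0.57 ≈ +$278 million.
The government should increase government purchases by $278 million.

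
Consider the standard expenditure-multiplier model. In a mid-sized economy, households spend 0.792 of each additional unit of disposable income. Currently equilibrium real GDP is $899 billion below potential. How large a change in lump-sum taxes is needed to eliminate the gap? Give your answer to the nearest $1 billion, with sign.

−$236 billion

Spending multiplier = 1/(1 − MPC) = 1/(1 − 0.792) = 1/0.208 ≈ 4.808.
Tax multiplier = −c·k = −0.792/0.208 ≈ −3.808. Need ΔY = +$899 billion, so ΔT = ΔY/(−c·k) = −(+$899 billion) × 0.208 / 0.792 ≈ −$236 billion.
The government should cut lump-sum taxes by $236 billion.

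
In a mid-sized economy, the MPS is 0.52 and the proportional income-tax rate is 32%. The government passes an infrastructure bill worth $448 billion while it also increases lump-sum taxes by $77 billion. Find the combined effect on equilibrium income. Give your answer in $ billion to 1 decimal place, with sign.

MPC = 1 − MPS = 1 − 0.52 = 0.48.
Expenditure multiplier = 1/(1 − c(1−t)) = 1/(1 − 0.48×0.68) = 1/0.6736 ≈ 1.485.
ΔG contributes k·ΔG = (+$448 billion) / 0.6736 ≈ +$665.1 billion.
ΔT of +$77 billion changes first-round spending by −c·ΔT = −$36.96 billion, contributing k·(−c·ΔT) = (−$36.96 billion) / 0.6736 ≈ −$54.9 billion.
Net ΔY = k(ΔG − c·ΔT) = (+$411.04 billion) / 0.6736 ≈ +$610.2 billion.

+$610.2 billion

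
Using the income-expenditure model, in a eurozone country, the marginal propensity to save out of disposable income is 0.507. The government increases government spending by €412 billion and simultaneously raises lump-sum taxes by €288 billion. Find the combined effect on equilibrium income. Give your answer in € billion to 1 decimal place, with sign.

MPC = 1 − MPS = 1 − 0.507 = 0.493.
Expenditure multiplier = 1/(1 − MPC) = 1/(1 − 0.493) = 1/0.507 ≈ 1.972.
ΔG contributes k·ΔG = (+€412 billion) / 0.507 ≈ +€812.6 billion.
ΔT of +€288 billion changes first-round spending by −c·ΔT = −€141.984 billion, contributing k·(−c·ΔT) = (−€141.984 billion) / 0.507 ≈ −€280 billion.
Net ΔY = k(ΔG − c·ΔT) = (+€270.016 billion) / 0.507 ≈ +€532.6 billion.

+€532.6 billion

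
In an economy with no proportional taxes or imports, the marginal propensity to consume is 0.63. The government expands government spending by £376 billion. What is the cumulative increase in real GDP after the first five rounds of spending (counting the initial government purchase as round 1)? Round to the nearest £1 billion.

Round 1 adds ΔG = £376 billion; each later round is MPC = 0.63 times the previous.
After 5 rounds: 376 + 236.88 + 149.2344 + 94.017672 + 59.23113336 = ΔG·(1 − c^5)/(1 − c) = 376 × (1 − 0.0992436543)/0.37 ≈ £915 billion.

£915 billion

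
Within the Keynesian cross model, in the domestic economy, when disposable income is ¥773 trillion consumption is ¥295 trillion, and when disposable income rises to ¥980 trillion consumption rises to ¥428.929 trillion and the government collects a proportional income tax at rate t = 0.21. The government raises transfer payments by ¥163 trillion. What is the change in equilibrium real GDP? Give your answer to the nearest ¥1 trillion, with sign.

MPC = ΔC/ΔYd = (428.929 − 295)/(980 − 773) = 133.929/207 = 0.647.
The transfer change shifts disposable income by +¥163 trillion, so first-round consumption changes by c·ΔTR = 0.647 × (+¥163 trillion) = +¥105.461 trillion.
Expenditure multiplier = 1/(1 − c(1−t)) = 1/(1 − 0.647×0.79) = 1/0.48887 ≈ 2.046.
The transfer multiplier is c × k ≈ 1.323, so ΔY = k × (c·ΔTR) = (+¥105.461 trillion) / 0.48887 ≈ +¥216 trillion.

+¥216 trillion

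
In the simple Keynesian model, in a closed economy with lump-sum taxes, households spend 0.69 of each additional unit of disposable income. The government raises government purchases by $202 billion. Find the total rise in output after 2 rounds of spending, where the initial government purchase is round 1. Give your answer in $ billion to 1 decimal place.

$341.4 billion

Round 1 adds ΔG = $202 billion; each later round is MPC = 0.69 times the previous.
After 2 rounds: 202 + 139.38 = ΔG·(1 − c^2)/(1 − c) = 202 × (1 − 0.4761)/0.31 ≈ $341.4 billion.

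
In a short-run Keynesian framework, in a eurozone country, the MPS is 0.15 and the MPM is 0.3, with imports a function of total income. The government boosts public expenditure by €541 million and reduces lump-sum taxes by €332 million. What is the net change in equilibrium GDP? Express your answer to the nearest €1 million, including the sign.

MPC = 1 − MPS = 1 − 0.15 = 0.85.
Expenditure multiplier = 1/(1 − c + m) = 1/(1 − 0.85 + 0.3) = 1/0.45 ≈ 2.222.
ΔG contributes k·ΔG = (+€541 million) / 0.45 ≈ +€1,202.2 million.
ΔT of −€332 million changes first-round spending by −c·ΔT = +€282.2 million, contributing k·(−c·ΔT) = (+€282.2 million) / 0.45 ≈ +€627.1 million.
Net ΔY = k(ΔG − c·ΔT) = (+€823.2 million) / 0.45 ≈ +€1,829 million.

+€1,829 million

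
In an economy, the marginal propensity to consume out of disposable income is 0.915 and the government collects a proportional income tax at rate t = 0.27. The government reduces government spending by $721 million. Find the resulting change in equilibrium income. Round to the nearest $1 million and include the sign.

Spending multiplier = 1/(1 − c(1−t)) = 1/(1 − 0.915×0.73) = 1/0.33205 ≈ 3.012.
ΔY = k × ΔG = (−$721 million) / 0.33205 ≈ −$2,171 million.

−$2,171 million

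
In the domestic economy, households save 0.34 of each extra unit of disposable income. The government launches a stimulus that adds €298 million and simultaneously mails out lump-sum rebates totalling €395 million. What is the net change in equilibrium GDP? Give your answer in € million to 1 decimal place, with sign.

MPC = 1 − MPS = 1 − 0.34 = 0.66.
Expenditure multiplier = 1/(1 − MPC) = 1/(1 − 0.66) = 1/0.34 ≈ 2.941.
ΔG contributes k·ΔG = (+€298 million) / 0.34 ≈ +€876.5 million.
ΔT of −€395 million changes first-round spending by −c·ΔT = +€260.7 million, contributing k·(−c·ΔT) = (+€260.7 million) / 0.34 ≈ +€766.8 million.
Net ΔY = k(ΔG − c·ΔT) = (+€558.7 million) / 0.34 ≈ +€1,643.2 million.

+€1,643.2 million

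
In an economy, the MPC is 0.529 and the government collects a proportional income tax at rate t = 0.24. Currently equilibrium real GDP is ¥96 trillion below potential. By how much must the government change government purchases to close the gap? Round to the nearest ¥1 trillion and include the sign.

+¥57 trillion

Spending multiplier = 1/(1 − c(1−t)) = 1/(1 − 0.529×0.76) = 1/0.59796 ≈ 1.672.
Need ΔY = +¥96 trillion, so ΔG = ΔY/k = (+¥96 trillion) × 0.59796 ≈ +¥57 trillion.
The government should increase government purchases by ¥57 trillion.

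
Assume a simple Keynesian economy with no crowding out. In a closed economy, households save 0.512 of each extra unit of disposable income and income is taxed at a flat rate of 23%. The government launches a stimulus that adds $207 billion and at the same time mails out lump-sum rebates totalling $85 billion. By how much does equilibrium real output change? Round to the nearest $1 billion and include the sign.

+$398 billion

MPC = 1 − MPS = 1 − 0.512 = 0.488.
Expenditure multiplier = 1/(1 − c(1−t)) = 1/(1 − 0.488×0.77) = 1/0.62424 ≈ 1.602.
ΔG contributes k·ΔG = (+$207 billion) / 0.62424 ≈ +$331.6 billion.
ΔT of −$85 billion changes first-round spending by −c·ΔT = +$41.48 billion, contributing k·(−c·ΔT) = (+$41.48 billion) / 0.62424 ≈ +$66.4 billion.
Net ΔY = k(ΔG − c·ΔT) = (+$248.48 billion) / 0.62424 ≈ +$398 billion.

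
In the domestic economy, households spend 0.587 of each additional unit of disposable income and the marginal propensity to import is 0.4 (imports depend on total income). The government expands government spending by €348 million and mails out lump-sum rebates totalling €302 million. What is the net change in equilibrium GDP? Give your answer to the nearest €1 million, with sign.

Expenditure multiplier = 1/(1 − c + m) = 1/(1 − 0.587 + 0.4) = 1/0.813 ≈ 1.23.
ΔG contributes k·ΔG = (+€348 million) / 0.813 ≈ +€428 million.
ΔT of −€302 million changes first-round spending by −c·ΔT = +€177.274 million, contributing k·(−c·ΔT) = (+€177.274 million) / 0.813 ≈ +€218 million.
Net ΔY = k(ΔG − c·ΔT) = (+€525.274 million) / 0.813 ≈ +€646 million.

+€646 million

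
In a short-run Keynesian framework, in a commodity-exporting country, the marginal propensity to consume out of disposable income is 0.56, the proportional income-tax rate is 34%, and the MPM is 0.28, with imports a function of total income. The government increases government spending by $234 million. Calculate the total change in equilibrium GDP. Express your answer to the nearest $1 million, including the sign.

+$257 million

Expenditure multiplier = 1/(1 − c(1−t) + m) = 1/(1 − 0.56×0.66 + 0.28) = 1/0.9104 ≈ 1.098.
ΔY = k × ΔG = (+$234 million) / 0.9104 ≈ +$257 million.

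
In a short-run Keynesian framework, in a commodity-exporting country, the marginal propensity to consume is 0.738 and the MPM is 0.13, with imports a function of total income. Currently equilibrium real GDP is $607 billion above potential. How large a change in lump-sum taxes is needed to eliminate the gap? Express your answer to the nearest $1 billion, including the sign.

+$322 billion

Spending multiplier = 1/(1 − c + m) = 1/(1 − 0.738 + 0.13) = 1/0.392 ≈ 2.551.
Tax multiplier = −c·k = −0.738/0.392 ≈ −1.883. Need ΔY = −$607 billion, so ΔT = ΔY/(−c·k) = −(−$607 billion) × 0.392 / 0.738 ≈ +$322 billion.
The government should raise lump-sum taxes by $322 billion.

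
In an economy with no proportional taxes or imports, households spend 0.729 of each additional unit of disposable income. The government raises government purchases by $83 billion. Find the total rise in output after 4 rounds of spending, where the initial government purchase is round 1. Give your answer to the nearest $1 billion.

$220 billion

Round 1 adds ΔG = $83 billion; each later round is MPC = 0.729 times the previous.
After 4 rounds: 83 + 60.507 + 44.109603 + 32.155900587 = ΔG·(1 − c^4)/(1 − c) = 83 × (1 − 0.282429536481)/0.271 ≈ $220 billion.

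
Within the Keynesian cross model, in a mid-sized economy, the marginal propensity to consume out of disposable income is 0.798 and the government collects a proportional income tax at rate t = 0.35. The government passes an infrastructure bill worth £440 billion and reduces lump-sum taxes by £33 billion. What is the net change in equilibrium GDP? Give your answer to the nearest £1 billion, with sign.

+£969 billion

Expenditure multiplier = 1/(1 − c(1−t)) = 1/(1 − 0.798×0.65) = 1/0.4813 ≈ 2.078.
ΔG contributes k·ΔG = (+£440 billion) / 0.4813 ≈ +£914.2 billion.
ΔT of −£33 billion changes first-round spending by −c·ΔT = +£26.334 billion, contributing k·(−c·ΔT) = (+£26.334 billion) / 0.4813 ≈ +£54.7 billion.
Net ΔY = k(ΔG − c·ΔT) = (+£466.334 billion) / 0.4813 ≈ +£969 billion.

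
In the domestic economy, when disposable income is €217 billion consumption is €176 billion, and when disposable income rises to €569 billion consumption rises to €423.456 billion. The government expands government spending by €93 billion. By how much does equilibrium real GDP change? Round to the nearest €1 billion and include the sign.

MPC = ΔC/ΔYd = (423.456 − 176)/(569 − 217) = 247.456/352 = 0.703.
Expenditure multiplier = 1/(1 − MPC) = 1/(1 − 0.703) = 1/0.297 ≈ 3.367.
ΔY = k × ΔG = (+€93 billion) / 0.297 ≈ +€313 billion.

+€313 billion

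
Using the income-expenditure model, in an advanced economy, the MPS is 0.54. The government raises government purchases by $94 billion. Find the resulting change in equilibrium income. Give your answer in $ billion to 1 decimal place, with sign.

+$174.1 billion

MPC = 1 − MPS = 1 − 0.54 = 0.46.
Expenditure multiplier = 1/(1 − MPC) = 1/(1 − 0.46) = 1/0.54 ≈ 1.852.
ΔY = k × ΔG = (+$94 billion) / 0.54 ≈ +$174.1 billion.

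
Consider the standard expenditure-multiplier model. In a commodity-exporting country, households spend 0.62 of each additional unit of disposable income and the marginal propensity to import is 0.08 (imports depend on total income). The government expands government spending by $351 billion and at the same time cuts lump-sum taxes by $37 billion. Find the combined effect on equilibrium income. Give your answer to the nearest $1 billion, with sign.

Expenditure multiplier = 1/(1 − c + m) = 1/(1 − 0.62 + 0.08) = 1/0.46 ≈ 2.174.
ΔG contributes k·ΔG = (+$351 billion) / 0.46 ≈ +$763 billion.
ΔT of −$37 billion changes first-round spending by −c·ΔT = +$22.94 billion, contributing k·(−c·ΔT) = (+$22.94 billion) / 0.46 ≈ +$49.9 billion.
Net ΔY = k(ΔG − c·ΔT) = (+$373.94 billion) / 0.46 ≈ +$813 billion.

+$813 billion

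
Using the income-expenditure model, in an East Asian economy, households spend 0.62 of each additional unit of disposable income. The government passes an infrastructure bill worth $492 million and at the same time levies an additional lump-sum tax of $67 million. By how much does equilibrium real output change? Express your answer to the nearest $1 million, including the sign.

+$1,185 million

Expenditure multiplier = 1/(1 − MPC) = 1/(1 − 0.62) = 1/0.38 ≈ 2.632.
ΔG contributes k·ΔG = (+$492 million) / 0.38 ≈ +$1,294.7 million.
ΔT of +$67 million changes first-round spending by −c·ΔT = −$41.54 million, contributing k·(−c·ΔT) = (−$41.54 million) / 0.38 ≈ −$109.3 million.
Net ΔY = k(ΔG − c·ΔT) = (+$450.46 million) / 0.38 ≈ +$1,185 million.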